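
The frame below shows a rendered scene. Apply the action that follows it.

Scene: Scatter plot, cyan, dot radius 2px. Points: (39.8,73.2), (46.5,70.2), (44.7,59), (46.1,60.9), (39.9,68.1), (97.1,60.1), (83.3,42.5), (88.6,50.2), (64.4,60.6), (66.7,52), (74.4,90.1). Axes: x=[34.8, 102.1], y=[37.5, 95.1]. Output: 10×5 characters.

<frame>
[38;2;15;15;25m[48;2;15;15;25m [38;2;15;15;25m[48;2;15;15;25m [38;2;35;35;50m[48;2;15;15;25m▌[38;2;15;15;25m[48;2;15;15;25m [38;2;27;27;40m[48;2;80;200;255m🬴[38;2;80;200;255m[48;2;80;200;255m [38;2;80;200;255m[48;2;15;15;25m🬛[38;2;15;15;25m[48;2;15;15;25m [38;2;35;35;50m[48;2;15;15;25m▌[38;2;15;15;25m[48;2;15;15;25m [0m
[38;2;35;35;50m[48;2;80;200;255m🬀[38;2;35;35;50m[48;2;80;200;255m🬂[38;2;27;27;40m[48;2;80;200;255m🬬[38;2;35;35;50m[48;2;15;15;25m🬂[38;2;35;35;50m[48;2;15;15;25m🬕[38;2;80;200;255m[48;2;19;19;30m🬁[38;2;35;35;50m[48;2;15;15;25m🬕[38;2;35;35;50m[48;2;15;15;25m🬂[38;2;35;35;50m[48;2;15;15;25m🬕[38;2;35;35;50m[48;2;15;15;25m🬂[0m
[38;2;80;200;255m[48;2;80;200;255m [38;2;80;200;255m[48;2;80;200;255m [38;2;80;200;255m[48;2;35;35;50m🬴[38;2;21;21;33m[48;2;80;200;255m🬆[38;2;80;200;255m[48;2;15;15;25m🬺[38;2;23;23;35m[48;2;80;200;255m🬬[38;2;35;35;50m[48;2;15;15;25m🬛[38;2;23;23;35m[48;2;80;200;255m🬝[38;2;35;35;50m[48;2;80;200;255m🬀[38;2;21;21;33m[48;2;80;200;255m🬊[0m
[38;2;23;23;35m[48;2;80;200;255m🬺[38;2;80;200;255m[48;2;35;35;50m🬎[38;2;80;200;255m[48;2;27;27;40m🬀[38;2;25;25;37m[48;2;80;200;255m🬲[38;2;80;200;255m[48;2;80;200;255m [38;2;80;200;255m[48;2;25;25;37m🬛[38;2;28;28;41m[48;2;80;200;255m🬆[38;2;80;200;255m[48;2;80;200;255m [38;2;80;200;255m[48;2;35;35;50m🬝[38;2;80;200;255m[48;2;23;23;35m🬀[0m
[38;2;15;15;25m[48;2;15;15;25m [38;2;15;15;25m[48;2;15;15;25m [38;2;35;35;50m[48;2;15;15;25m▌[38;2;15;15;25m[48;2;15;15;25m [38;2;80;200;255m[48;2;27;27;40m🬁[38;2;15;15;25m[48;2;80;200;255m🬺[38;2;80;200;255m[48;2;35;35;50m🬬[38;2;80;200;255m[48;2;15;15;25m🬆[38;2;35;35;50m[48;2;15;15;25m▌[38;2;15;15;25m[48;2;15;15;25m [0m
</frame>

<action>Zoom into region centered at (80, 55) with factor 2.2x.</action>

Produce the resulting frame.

<frame>
[38;2;15;15;25m[48;2;80;200;255m🬬[38;2;15;15;25m[48;2;15;15;25m [38;2;35;35;50m[48;2;15;15;25m▌[38;2;15;15;25m[48;2;15;15;25m [38;2;35;35;50m[48;2;15;15;25m▌[38;2;15;15;25m[48;2;15;15;25m [38;2;35;35;50m[48;2;15;15;25m▌[38;2;15;15;25m[48;2;15;15;25m [38;2;35;35;50m[48;2;15;15;25m▌[38;2;15;15;25m[48;2;15;15;25m [0m
[38;2;80;200;255m[48;2;80;200;255m [38;2;80;200;255m[48;2;23;23;35m🬃[38;2;35;35;50m[48;2;15;15;25m🬕[38;2;35;35;50m[48;2;15;15;25m🬂[38;2;35;35;50m[48;2;15;15;25m🬕[38;2;35;35;50m[48;2;15;15;25m🬂[38;2;35;35;50m[48;2;15;15;25m🬕[38;2;35;35;50m[48;2;15;15;25m🬂[38;2;35;35;50m[48;2;15;15;25m🬕[38;2;35;35;50m[48;2;15;15;25m🬂[0m
[38;2;80;200;255m[48;2;80;200;255m [38;2;21;21;33m[48;2;80;200;255m🬊[38;2;35;35;50m[48;2;15;15;25m🬛[38;2;15;15;25m[48;2;35;35;50m🬰[38;2;35;35;50m[48;2;15;15;25m🬛[38;2;15;15;25m[48;2;35;35;50m🬰[38;2;31;31;45m[48;2;80;200;255m🬝[38;2;21;21;33m[48;2;80;200;255m🬊[38;2;35;35;50m[48;2;15;15;25m🬛[38;2;15;15;25m[48;2;35;35;50m🬰[0m
[38;2;80;200;255m[48;2;28;28;41m🬊[38;2;80;200;255m[48;2;23;23;35m🬀[38;2;35;35;50m[48;2;15;15;25m🬲[38;2;15;15;25m[48;2;35;35;50m🬎[38;2;35;35;50m[48;2;15;15;25m🬲[38;2;19;19;30m[48;2;80;200;255m🬝[38;2;80;200;255m[48;2;35;35;50m🬊[38;2;80;200;255m[48;2;35;35;50m🬝[38;2;80;200;255m[48;2;27;27;40m🬀[38;2;15;15;25m[48;2;35;35;50m🬎[0m
[38;2;15;15;25m[48;2;15;15;25m [38;2;15;15;25m[48;2;15;15;25m [38;2;35;35;50m[48;2;15;15;25m▌[38;2;15;15;25m[48;2;15;15;25m [38;2;27;27;40m[48;2;80;200;255m🬴[38;2;80;200;255m[48;2;80;200;255m [38;2;80;200;255m[48;2;15;15;25m🬛[38;2;15;15;25m[48;2;15;15;25m [38;2;35;35;50m[48;2;15;15;25m▌[38;2;15;15;25m[48;2;15;15;25m [0m
</frame>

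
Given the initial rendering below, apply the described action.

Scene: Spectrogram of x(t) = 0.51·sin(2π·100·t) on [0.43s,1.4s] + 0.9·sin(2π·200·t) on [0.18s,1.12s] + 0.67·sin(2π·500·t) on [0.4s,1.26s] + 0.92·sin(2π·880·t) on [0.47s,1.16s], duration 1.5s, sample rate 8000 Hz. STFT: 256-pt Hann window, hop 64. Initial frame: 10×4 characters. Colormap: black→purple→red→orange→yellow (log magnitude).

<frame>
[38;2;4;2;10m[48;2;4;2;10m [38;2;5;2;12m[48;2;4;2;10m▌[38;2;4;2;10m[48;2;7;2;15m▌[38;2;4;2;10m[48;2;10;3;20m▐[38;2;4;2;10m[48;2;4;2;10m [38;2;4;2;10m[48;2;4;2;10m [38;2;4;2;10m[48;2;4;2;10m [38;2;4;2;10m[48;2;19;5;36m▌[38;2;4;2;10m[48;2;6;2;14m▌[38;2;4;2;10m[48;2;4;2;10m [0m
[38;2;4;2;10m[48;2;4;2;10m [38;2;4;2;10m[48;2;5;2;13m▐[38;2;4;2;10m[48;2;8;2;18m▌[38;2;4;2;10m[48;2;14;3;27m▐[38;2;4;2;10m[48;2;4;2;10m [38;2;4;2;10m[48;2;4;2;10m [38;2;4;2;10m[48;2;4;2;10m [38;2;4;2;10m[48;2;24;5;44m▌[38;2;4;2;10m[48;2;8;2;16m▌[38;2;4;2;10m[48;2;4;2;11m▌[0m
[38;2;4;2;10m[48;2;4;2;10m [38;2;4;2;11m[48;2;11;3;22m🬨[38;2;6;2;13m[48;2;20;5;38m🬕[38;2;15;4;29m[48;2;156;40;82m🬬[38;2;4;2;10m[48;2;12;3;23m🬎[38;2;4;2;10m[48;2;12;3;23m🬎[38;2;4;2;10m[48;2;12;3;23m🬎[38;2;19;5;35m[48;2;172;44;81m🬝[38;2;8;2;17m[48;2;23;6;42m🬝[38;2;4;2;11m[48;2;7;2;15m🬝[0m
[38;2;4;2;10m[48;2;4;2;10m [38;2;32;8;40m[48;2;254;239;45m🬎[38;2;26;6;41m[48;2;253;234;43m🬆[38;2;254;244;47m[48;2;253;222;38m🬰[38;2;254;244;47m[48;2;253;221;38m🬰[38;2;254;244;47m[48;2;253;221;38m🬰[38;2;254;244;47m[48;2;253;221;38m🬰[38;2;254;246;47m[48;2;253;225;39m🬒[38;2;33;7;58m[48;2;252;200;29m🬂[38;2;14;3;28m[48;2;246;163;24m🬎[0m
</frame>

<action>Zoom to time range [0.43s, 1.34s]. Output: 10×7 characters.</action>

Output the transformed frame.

<frame>
[38;2;10;3;20m[48;2;4;2;10m▌[38;2;4;2;10m[48;2;4;2;10m [38;2;4;2;10m[48;2;4;2;10m [38;2;4;2;10m[48;2;4;2;10m [38;2;4;2;10m[48;2;4;2;10m [38;2;4;2;10m[48;2;4;2;10m [38;2;4;2;10m[48;2;4;2;10m [38;2;4;2;10m[48;2;5;2;12m▌[38;2;4;2;10m[48;2;18;5;34m▐[38;2;4;2;11m[48;2;6;2;14m▐[0m
[38;2;4;2;10m[48;2;10;3;22m▐[38;2;4;2;10m[48;2;4;2;10m [38;2;4;2;10m[48;2;4;2;10m [38;2;4;2;10m[48;2;4;2;10m [38;2;4;2;10m[48;2;4;2;10m [38;2;4;2;10m[48;2;4;2;10m [38;2;4;2;10m[48;2;4;2;10m [38;2;4;2;10m[48;2;5;2;12m▌[38;2;4;2;10m[48;2;19;5;36m▐[38;2;7;2;15m[48;2;5;2;11m▌[0m
[38;2;4;2;10m[48;2;13;3;26m▐[38;2;4;2;10m[48;2;4;2;10m [38;2;4;2;10m[48;2;4;2;10m [38;2;4;2;10m[48;2;4;2;10m [38;2;4;2;10m[48;2;4;2;10m [38;2;4;2;10m[48;2;4;2;10m [38;2;4;2;10m[48;2;4;2;10m [38;2;4;2;10m[48;2;6;2;13m▌[38;2;4;2;10m[48;2;22;5;40m▐[38;2;5;2;12m[48;2;7;2;16m▐[0m
[38;2;4;2;10m[48;2;19;5;36m▐[38;2;4;2;10m[48;2;4;2;10m [38;2;4;2;10m[48;2;4;2;10m [38;2;4;2;10m[48;2;4;2;10m [38;2;4;2;10m[48;2;4;2;10m [38;2;4;2;10m[48;2;4;2;10m [38;2;4;2;10m[48;2;4;2;10m [38;2;4;2;10m[48;2;6;2;15m▌[38;2;4;2;10m[48;2;28;6;50m▐[38;2;5;2;13m[48;2;10;3;20m▐[0m
[38;2;4;2;10m[48;2;40;9;68m▐[38;2;4;2;10m[48;2;4;2;11m🬎[38;2;4;2;10m[48;2;4;2;11m🬎[38;2;4;2;10m[48;2;4;2;11m🬎[38;2;4;2;10m[48;2;4;2;11m🬎[38;2;4;2;10m[48;2;4;2;11m🬎[38;2;4;2;10m[48;2;4;2;11m🬎[38;2;4;2;10m[48;2;9;3;20m▌[38;2;4;2;10m[48;2;49;11;75m▐[38;2;9;2;18m[48;2;17;4;32m🬨[0m
[38;2;254;245;47m[48;2;97;25;55m🬋[38;2;254;249;49m[48;2;15;4;30m🬋[38;2;254;249;49m[48;2;15;4;29m🬋[38;2;254;249;49m[48;2;15;4;30m🬋[38;2;254;249;49m[48;2;15;4;29m🬋[38;2;254;249;49m[48;2;15;4;29m🬋[38;2;254;249;49m[48;2;15;4;30m🬋[38;2;254;249;49m[48;2;22;5;40m🬋[38;2;70;18;38m[48;2;254;249;49m🬸[38;2;28;6;50m[48;2;143;36;83m🬬[0m
[38;2;253;224;39m[48;2;254;240;45m🬎[38;2;253;224;39m[48;2;254;240;45m🬎[38;2;253;224;39m[48;2;254;240;45m🬎[38;2;253;224;39m[48;2;254;240;45m🬎[38;2;253;224;39m[48;2;254;240;45m🬎[38;2;253;224;39m[48;2;254;240;45m🬎[38;2;253;224;39m[48;2;254;240;45m🬎[38;2;253;224;39m[48;2;254;240;45m🬎[38;2;252;207;32m[48;2;23;6;43m🬰[38;2;252;202;30m[48;2;75;18;82m🬮[0m
</frame>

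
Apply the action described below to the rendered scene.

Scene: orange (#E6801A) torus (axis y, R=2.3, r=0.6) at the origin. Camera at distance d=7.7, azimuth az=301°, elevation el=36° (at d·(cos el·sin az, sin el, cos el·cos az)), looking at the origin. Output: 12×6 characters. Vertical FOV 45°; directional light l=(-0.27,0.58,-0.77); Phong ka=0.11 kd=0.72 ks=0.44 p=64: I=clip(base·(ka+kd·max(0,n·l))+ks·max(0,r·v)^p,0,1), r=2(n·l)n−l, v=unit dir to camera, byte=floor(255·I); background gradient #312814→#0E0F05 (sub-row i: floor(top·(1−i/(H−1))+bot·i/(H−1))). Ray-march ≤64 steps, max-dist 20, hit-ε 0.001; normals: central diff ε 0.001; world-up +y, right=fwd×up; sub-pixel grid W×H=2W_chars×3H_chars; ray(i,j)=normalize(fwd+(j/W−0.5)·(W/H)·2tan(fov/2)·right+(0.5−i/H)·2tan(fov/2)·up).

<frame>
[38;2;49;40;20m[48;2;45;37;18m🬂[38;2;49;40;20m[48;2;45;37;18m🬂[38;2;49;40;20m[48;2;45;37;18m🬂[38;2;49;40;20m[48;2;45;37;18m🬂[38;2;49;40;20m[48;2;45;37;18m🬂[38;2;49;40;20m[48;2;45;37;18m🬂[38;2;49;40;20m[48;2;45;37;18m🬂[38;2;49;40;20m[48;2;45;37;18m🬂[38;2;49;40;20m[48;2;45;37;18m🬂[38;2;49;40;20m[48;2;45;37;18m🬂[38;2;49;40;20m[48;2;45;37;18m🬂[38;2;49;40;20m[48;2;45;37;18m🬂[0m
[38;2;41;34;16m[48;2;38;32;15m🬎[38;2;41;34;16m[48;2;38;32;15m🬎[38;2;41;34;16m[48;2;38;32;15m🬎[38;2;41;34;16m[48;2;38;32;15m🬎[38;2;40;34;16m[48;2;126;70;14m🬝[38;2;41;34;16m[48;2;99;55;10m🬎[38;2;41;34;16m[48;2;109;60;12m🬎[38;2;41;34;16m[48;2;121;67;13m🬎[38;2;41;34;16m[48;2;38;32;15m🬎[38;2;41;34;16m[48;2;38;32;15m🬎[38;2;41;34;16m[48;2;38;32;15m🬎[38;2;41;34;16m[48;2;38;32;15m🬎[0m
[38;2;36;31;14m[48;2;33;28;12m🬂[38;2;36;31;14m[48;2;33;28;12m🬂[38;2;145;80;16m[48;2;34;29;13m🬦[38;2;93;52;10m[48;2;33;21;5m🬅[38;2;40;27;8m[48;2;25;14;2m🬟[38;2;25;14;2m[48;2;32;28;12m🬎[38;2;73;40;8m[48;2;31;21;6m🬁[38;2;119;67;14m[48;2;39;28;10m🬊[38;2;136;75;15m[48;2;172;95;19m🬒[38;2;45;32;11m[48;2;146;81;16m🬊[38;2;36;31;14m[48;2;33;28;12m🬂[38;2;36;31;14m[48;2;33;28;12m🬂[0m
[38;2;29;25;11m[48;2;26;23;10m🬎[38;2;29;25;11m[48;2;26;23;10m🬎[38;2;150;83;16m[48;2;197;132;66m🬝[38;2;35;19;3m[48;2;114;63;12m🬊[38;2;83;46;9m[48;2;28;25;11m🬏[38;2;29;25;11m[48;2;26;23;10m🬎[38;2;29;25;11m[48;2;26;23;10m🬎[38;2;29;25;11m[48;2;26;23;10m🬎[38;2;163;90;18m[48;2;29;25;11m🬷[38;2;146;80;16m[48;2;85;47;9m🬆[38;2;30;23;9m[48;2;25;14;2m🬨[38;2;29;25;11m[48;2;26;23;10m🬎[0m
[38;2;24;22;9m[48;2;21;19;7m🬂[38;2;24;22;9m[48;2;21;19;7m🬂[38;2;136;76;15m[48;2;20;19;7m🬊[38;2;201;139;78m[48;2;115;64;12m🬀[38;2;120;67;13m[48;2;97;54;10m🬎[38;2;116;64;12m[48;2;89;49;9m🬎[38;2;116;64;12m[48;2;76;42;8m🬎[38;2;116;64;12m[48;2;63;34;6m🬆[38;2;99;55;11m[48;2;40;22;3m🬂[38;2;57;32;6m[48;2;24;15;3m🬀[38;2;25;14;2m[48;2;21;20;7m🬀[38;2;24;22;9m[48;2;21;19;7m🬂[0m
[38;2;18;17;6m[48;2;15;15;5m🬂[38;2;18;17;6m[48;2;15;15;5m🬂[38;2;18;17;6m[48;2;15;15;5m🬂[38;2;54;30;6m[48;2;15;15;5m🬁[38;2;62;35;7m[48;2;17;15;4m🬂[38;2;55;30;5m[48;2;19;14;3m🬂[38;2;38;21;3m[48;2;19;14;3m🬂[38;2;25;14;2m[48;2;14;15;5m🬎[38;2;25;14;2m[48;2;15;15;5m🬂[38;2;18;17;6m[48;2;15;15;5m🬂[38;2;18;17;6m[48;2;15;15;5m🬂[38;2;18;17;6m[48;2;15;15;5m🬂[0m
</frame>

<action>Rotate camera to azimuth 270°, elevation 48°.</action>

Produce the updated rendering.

<frame>
[38;2;49;40;20m[48;2;45;37;18m🬂[38;2;49;40;20m[48;2;45;37;18m🬂[38;2;49;40;20m[48;2;45;37;18m🬂[38;2;49;40;20m[48;2;45;37;18m🬂[38;2;49;40;20m[48;2;45;37;18m🬂[38;2;49;40;20m[48;2;45;37;18m🬂[38;2;49;40;20m[48;2;45;37;18m🬂[38;2;49;40;20m[48;2;45;37;18m🬂[38;2;49;40;20m[48;2;45;37;18m🬂[38;2;49;40;20m[48;2;45;37;18m🬂[38;2;49;40;20m[48;2;45;37;18m🬂[38;2;49;40;20m[48;2;45;37;18m🬂[0m
[38;2;41;34;16m[48;2;38;32;15m🬎[38;2;41;34;16m[48;2;38;32;15m🬎[38;2;41;34;16m[48;2;38;32;15m🬎[38;2;40;34;16m[48;2;135;75;15m🬝[38;2;41;34;16m[48;2;104;58;11m🬆[38;2;42;35;17m[48;2;107;59;11m🬂[38;2;42;35;17m[48;2;129;71;14m🬂[38;2;53;37;14m[48;2;148;82;16m🬊[38;2;50;37;15m[48;2;147;81;16m🬬[38;2;41;34;16m[48;2;38;32;15m🬎[38;2;41;34;16m[48;2;38;32;15m🬎[38;2;41;34;16m[48;2;38;32;15m🬎[0m
[38;2;36;31;14m[48;2;33;28;12m🬂[38;2;36;31;14m[48;2;33;28;12m🬂[38;2;35;30;13m[48;2;152;84;17m🬆[38;2;97;54;10m[48;2;32;18;3m🬆[38;2;25;14;2m[48;2;34;26;9m🬍[38;2;30;17;3m[48;2;33;28;12m🬂[38;2;96;53;10m[48;2;38;29;11m🬁[38;2;140;77;15m[48;2;32;28;12m🬊[38;2;182;101;21m[48;2;32;28;12m🬬[38;2;58;37;11m[48;2;137;76;15m🬉[38;2;34;29;13m[48;2;25;14;2m🬬[38;2;36;31;14m[48;2;33;28;12m🬂[0m
[38;2;29;25;11m[48;2;26;23;10m🬎[38;2;29;25;11m[48;2;26;23;10m🬎[38;2;131;73;14m[48;2;181;100;20m▐[38;2;34;19;3m[48;2;99;55;11m🬬[38;2;29;25;11m[48;2;26;23;10m🬎[38;2;29;25;11m[48;2;26;23;10m🬎[38;2;29;25;11m[48;2;26;23;10m🬎[38;2;29;25;11m[48;2;26;23;10m🬎[38;2;156;87;17m[48;2;28;24;11m▐[38;2;158;88;17m[48;2;117;65;13m🬄[38;2;44;24;4m[48;2;29;23;9m🬄[38;2;29;25;11m[48;2;26;23;10m🬎[0m
[38;2;24;22;9m[48;2;21;19;7m🬂[38;2;24;22;9m[48;2;21;19;7m🬂[38;2;176;98;20m[48;2;21;19;7m🬨[38;2;136;76;15m[48;2;215;143;71m🬙[38;2;36;24;7m[48;2;125;69;13m🬂[38;2;39;27;8m[48;2;110;61;11m🬊[38;2;40;28;8m[48;2;110;61;12m🬆[38;2;24;22;9m[48;2;117;65;12m🬂[38;2;121;67;13m[48;2;100;56;11m🬎[38;2;92;51;10m[48;2;44;24;4m🬆[38;2;25;14;2m[48;2;21;20;7m🬀[38;2;24;22;9m[48;2;21;19;7m🬂[0m
[38;2;18;17;6m[48;2;15;15;5m🬂[38;2;18;17;6m[48;2;15;15;5m🬂[38;2;18;17;6m[48;2;15;15;5m🬂[38;2;157;87;17m[48;2;15;15;5m🬂[38;2;146;81;16m[48;2;14;15;5m🬎[38;2;135;75;15m[48;2;87;48;9m🬎[38;2;121;67;13m[48;2;73;40;8m🬎[38;2;99;55;10m[48;2;26;18;4m🬎[38;2;74;41;8m[48;2;23;18;5m🬂[38;2;25;14;2m[48;2;15;15;5m🬀[38;2;18;17;6m[48;2;15;15;5m🬂[38;2;18;17;6m[48;2;15;15;5m🬂[0m
</frame>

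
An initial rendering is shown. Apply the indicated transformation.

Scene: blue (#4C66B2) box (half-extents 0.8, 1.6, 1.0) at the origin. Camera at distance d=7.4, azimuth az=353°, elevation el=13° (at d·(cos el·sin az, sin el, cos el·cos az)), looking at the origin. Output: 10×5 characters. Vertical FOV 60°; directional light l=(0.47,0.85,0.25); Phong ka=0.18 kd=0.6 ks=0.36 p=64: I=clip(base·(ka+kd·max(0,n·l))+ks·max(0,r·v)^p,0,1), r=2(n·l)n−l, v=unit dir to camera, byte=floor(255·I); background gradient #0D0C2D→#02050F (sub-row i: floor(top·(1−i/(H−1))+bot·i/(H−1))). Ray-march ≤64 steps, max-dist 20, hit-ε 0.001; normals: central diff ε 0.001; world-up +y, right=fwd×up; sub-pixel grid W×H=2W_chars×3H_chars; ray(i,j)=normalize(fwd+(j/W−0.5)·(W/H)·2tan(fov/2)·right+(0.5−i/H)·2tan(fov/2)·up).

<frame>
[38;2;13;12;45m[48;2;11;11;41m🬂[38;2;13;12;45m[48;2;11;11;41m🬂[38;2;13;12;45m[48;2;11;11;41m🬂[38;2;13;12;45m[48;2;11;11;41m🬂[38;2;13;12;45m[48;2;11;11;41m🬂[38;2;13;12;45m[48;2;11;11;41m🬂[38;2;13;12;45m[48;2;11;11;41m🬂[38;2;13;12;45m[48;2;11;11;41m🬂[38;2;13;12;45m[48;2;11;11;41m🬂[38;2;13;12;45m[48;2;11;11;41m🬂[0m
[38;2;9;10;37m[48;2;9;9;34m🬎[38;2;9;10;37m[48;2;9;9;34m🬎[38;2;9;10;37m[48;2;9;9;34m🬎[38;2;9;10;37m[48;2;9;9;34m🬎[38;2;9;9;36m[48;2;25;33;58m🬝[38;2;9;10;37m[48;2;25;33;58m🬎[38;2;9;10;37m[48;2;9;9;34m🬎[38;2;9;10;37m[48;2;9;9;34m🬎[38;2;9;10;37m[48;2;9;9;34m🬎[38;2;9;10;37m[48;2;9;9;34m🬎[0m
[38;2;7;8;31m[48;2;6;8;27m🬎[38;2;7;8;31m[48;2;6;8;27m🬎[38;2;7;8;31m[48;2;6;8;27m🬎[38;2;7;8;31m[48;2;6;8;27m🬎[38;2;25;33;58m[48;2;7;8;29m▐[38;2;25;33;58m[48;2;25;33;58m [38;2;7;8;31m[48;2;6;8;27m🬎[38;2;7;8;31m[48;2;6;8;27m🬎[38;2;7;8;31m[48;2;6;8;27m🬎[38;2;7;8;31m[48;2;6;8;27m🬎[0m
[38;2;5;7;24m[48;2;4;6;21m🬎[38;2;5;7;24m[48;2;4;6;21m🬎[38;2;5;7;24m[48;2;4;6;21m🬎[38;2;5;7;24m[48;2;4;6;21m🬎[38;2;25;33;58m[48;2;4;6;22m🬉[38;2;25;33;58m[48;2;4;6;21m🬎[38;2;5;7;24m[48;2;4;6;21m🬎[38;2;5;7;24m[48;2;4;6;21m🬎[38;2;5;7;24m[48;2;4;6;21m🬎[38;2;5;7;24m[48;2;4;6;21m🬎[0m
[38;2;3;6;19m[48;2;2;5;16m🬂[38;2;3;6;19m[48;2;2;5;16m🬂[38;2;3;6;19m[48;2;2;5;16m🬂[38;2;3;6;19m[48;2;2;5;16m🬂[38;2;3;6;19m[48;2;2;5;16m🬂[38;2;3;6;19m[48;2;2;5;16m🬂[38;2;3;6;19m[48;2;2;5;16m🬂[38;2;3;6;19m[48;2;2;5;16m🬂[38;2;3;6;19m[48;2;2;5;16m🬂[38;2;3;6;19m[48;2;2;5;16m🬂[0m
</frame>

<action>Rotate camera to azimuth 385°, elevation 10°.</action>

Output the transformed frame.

<frame>
[38;2;13;12;45m[48;2;11;11;41m🬂[38;2;13;12;45m[48;2;11;11;41m🬂[38;2;13;12;45m[48;2;11;11;41m🬂[38;2;13;12;45m[48;2;11;11;41m🬂[38;2;13;12;45m[48;2;11;11;41m🬂[38;2;13;12;45m[48;2;11;11;41m🬂[38;2;13;12;45m[48;2;11;11;41m🬂[38;2;13;12;45m[48;2;11;11;41m🬂[38;2;13;12;45m[48;2;11;11;41m🬂[38;2;13;12;45m[48;2;11;11;41m🬂[0m
[38;2;9;10;37m[48;2;9;9;34m🬎[38;2;9;10;37m[48;2;9;9;34m🬎[38;2;9;10;37m[48;2;9;9;34m🬎[38;2;9;10;37m[48;2;9;9;34m🬎[38;2;9;10;37m[48;2;25;33;58m🬎[38;2;9;10;37m[48;2;30;40;70m🬎[38;2;9;10;37m[48;2;9;9;34m🬎[38;2;9;10;37m[48;2;9;9;34m🬎[38;2;9;10;37m[48;2;9;9;34m🬎[38;2;9;10;37m[48;2;9;9;34m🬎[0m
[38;2;7;8;31m[48;2;6;8;27m🬎[38;2;7;8;31m[48;2;6;8;27m🬎[38;2;7;8;31m[48;2;6;8;27m🬎[38;2;7;8;31m[48;2;6;8;27m🬎[38;2;25;33;58m[48;2;25;33;58m [38;2;25;33;58m[48;2;35;47;82m▌[38;2;7;8;31m[48;2;6;8;27m🬎[38;2;7;8;31m[48;2;6;8;27m🬎[38;2;7;8;31m[48;2;6;8;27m🬎[38;2;7;8;31m[48;2;6;8;27m🬎[0m
[38;2;5;7;24m[48;2;4;6;21m🬎[38;2;5;7;24m[48;2;4;6;21m🬎[38;2;5;7;24m[48;2;4;6;21m🬎[38;2;5;7;24m[48;2;4;6;21m🬎[38;2;25;33;58m[48;2;4;6;21m🬎[38;2;30;40;70m[48;2;4;6;21m🬎[38;2;5;7;24m[48;2;4;6;21m🬎[38;2;5;7;24m[48;2;4;6;21m🬎[38;2;5;7;24m[48;2;4;6;21m🬎[38;2;5;7;24m[48;2;4;6;21m🬎[0m
[38;2;3;6;19m[48;2;2;5;16m🬂[38;2;3;6;19m[48;2;2;5;16m🬂[38;2;3;6;19m[48;2;2;5;16m🬂[38;2;3;6;19m[48;2;2;5;16m🬂[38;2;3;6;19m[48;2;2;5;16m🬂[38;2;3;6;19m[48;2;2;5;16m🬂[38;2;3;6;19m[48;2;2;5;16m🬂[38;2;3;6;19m[48;2;2;5;16m🬂[38;2;3;6;19m[48;2;2;5;16m🬂[38;2;3;6;19m[48;2;2;5;16m🬂[0m
</frame>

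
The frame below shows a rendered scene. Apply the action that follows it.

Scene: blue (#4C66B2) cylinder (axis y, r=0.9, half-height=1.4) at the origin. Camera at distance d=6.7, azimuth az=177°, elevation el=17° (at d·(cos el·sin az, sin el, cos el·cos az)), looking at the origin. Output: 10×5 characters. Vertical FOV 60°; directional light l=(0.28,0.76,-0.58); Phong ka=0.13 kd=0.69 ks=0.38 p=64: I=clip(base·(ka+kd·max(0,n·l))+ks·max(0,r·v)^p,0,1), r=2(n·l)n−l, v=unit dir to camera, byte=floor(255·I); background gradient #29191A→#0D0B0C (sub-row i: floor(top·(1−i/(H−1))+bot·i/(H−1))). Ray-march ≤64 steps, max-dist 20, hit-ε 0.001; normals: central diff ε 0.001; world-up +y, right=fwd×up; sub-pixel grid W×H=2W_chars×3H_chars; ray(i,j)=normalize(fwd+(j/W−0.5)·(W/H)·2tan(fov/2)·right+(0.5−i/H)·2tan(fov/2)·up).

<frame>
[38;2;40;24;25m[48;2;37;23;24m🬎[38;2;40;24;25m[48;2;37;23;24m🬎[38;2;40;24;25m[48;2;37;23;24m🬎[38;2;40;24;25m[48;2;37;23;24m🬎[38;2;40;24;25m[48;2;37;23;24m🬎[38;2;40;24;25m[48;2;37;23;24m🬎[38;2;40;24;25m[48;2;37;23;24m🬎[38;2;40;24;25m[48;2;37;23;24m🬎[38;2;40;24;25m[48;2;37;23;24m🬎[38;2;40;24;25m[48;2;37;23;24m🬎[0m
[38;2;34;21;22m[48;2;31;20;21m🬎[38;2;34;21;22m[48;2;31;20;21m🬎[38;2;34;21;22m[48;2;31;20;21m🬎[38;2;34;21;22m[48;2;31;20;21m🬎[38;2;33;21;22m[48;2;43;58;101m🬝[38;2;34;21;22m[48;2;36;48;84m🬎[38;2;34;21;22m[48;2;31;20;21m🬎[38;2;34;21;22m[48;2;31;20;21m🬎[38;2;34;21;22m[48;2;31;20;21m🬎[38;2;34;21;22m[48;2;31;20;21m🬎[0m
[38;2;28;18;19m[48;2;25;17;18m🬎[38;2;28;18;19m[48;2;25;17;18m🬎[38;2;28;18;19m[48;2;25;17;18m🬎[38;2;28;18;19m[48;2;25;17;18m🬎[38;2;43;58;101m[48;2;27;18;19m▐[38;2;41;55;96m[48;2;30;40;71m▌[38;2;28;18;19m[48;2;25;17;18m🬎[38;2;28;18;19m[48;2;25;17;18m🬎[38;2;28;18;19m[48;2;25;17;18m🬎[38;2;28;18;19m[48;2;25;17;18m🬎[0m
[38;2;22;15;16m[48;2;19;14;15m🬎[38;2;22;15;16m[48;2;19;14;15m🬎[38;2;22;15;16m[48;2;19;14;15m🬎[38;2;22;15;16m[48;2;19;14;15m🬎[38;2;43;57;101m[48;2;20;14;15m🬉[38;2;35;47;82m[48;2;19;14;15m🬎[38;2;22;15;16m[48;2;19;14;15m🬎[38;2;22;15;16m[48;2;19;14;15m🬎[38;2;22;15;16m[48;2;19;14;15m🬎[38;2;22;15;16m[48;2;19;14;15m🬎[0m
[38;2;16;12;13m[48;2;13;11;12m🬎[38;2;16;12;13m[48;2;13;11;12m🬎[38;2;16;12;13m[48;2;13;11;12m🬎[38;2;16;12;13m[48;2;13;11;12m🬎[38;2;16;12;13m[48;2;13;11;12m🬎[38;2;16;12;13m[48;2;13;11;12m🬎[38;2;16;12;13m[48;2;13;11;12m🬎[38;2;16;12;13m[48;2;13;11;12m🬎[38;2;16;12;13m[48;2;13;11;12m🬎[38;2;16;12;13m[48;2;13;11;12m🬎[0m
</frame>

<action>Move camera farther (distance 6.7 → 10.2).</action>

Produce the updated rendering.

<frame>
[38;2;40;24;25m[48;2;37;23;24m🬎[38;2;40;24;25m[48;2;37;23;24m🬎[38;2;40;24;25m[48;2;37;23;24m🬎[38;2;40;24;25m[48;2;37;23;24m🬎[38;2;40;24;25m[48;2;37;23;24m🬎[38;2;40;24;25m[48;2;37;23;24m🬎[38;2;40;24;25m[48;2;37;23;24m🬎[38;2;40;24;25m[48;2;37;23;24m🬎[38;2;40;24;25m[48;2;37;23;24m🬎[38;2;40;24;25m[48;2;37;23;24m🬎[0m
[38;2;34;21;22m[48;2;31;20;21m🬎[38;2;34;21;22m[48;2;31;20;21m🬎[38;2;34;21;22m[48;2;31;20;21m🬎[38;2;34;21;22m[48;2;31;20;21m🬎[38;2;34;21;22m[48;2;31;20;21m🬎[38;2;34;21;22m[48;2;31;20;21m🬎[38;2;34;21;22m[48;2;31;20;21m🬎[38;2;34;21;22m[48;2;31;20;21m🬎[38;2;34;21;22m[48;2;31;20;21m🬎[38;2;34;21;22m[48;2;31;20;21m🬎[0m
[38;2;28;18;19m[48;2;25;17;18m🬎[38;2;28;18;19m[48;2;25;17;18m🬎[38;2;28;18;19m[48;2;25;17;18m🬎[38;2;28;18;19m[48;2;25;17;18m🬎[38;2;38;51;89m[48;2;27;18;19m▐[38;2;41;55;96m[48;2;16;22;40m▌[38;2;28;18;19m[48;2;25;17;18m🬎[38;2;28;18;19m[48;2;25;17;18m🬎[38;2;28;18;19m[48;2;25;17;18m🬎[38;2;28;18;19m[48;2;25;17;18m🬎[0m
[38;2;22;15;16m[48;2;19;14;15m🬎[38;2;22;15;16m[48;2;19;14;15m🬎[38;2;22;15;16m[48;2;19;14;15m🬎[38;2;22;15;16m[48;2;19;14;15m🬎[38;2;36;49;86m[48;2;20;14;15m🬁[38;2;41;55;96m[48;2;18;15;19m🬀[38;2;22;15;16m[48;2;19;14;15m🬎[38;2;22;15;16m[48;2;19;14;15m🬎[38;2;22;15;16m[48;2;19;14;15m🬎[38;2;22;15;16m[48;2;19;14;15m🬎[0m
[38;2;16;12;13m[48;2;13;11;12m🬎[38;2;16;12;13m[48;2;13;11;12m🬎[38;2;16;12;13m[48;2;13;11;12m🬎[38;2;16;12;13m[48;2;13;11;12m🬎[38;2;16;12;13m[48;2;13;11;12m🬎[38;2;16;12;13m[48;2;13;11;12m🬎[38;2;16;12;13m[48;2;13;11;12m🬎[38;2;16;12;13m[48;2;13;11;12m🬎[38;2;16;12;13m[48;2;13;11;12m🬎[38;2;16;12;13m[48;2;13;11;12m🬎[0m
</frame>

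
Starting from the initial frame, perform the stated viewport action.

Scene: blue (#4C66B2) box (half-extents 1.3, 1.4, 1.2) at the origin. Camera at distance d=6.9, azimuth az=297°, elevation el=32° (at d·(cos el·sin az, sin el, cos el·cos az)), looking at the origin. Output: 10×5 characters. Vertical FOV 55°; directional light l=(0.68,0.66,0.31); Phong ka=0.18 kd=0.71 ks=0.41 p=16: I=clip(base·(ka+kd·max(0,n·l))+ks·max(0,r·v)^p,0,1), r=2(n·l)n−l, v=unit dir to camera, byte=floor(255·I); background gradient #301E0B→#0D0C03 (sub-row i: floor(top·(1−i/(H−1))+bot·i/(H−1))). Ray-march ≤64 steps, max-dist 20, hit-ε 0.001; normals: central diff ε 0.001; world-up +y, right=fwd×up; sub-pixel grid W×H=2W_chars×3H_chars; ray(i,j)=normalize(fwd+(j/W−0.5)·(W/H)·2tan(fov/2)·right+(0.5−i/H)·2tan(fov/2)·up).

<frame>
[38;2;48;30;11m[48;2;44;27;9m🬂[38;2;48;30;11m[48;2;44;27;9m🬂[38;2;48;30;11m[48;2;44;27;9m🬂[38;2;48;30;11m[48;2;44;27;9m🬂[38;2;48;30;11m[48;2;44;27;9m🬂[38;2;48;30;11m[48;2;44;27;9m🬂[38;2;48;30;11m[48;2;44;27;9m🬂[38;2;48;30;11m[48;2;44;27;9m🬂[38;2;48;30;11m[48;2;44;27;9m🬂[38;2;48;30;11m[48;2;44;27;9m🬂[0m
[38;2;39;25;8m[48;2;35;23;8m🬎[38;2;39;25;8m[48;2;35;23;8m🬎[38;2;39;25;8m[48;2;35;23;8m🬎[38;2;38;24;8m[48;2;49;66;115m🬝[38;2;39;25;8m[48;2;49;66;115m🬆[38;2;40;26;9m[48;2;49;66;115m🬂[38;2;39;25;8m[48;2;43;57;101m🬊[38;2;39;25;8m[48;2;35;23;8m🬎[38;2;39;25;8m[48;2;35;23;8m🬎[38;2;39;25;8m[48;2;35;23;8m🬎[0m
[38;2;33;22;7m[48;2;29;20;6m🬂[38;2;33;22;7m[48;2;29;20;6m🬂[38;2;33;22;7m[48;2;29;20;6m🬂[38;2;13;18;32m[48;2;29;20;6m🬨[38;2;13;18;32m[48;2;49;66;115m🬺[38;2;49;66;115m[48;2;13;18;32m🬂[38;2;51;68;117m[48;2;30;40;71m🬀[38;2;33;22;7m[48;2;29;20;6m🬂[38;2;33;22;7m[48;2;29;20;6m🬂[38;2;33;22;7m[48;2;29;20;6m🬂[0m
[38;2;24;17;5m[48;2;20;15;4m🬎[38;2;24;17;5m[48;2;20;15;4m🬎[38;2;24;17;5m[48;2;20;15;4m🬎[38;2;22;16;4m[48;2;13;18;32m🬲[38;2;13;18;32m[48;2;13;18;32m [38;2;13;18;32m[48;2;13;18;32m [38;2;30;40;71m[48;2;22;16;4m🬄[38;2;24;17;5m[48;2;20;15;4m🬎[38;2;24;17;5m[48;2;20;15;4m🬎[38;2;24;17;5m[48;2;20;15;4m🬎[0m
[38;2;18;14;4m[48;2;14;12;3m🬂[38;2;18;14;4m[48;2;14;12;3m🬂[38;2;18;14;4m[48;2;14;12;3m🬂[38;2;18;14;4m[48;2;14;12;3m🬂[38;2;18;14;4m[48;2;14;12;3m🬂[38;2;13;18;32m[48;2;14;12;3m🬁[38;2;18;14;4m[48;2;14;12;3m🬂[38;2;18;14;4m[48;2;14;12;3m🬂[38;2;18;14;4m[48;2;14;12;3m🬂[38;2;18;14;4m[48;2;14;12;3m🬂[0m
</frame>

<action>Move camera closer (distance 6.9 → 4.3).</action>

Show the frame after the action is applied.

<frame>
[38;2;48;30;11m[48;2;44;27;9m🬂[38;2;48;30;11m[48;2;44;27;9m🬂[38;2;48;30;11m[48;2;44;27;9m🬂[38;2;45;28;10m[48;2;49;66;115m🬝[38;2;46;29;10m[48;2;49;66;115m🬎[38;2;46;29;10m[48;2;49;66;115m🬎[38;2;46;29;10m[48;2;49;66;115m🬎[38;2;49;66;115m[48;2;45;28;10m🬏[38;2;48;30;11m[48;2;44;27;9m🬂[38;2;48;30;11m[48;2;44;27;9m🬂[0m
[38;2;39;25;8m[48;2;35;23;8m🬎[38;2;38;24;8m[48;2;13;18;32m🬕[38;2;49;66;115m[48;2;13;18;32m🬂[38;2;49;66;115m[48;2;13;18;32m🬎[38;2;49;66;115m[48;2;13;18;32m🬎[38;2;49;66;115m[48;2;13;18;32m🬬[38;2;49;66;115m[48;2;51;68;117m🬝[38;2;50;67;116m[48;2;30;40;71m🬆[38;2;39;25;8m[48;2;35;23;8m🬎[38;2;39;25;8m[48;2;35;23;8m🬎[0m
[38;2;33;22;7m[48;2;29;20;6m🬂[38;2;29;20;6m[48;2;13;18;32m🬺[38;2;13;18;32m[48;2;13;18;32m [38;2;13;18;32m[48;2;13;18;32m [38;2;13;18;32m[48;2;13;18;32m [38;2;13;18;32m[48;2;13;18;32m [38;2;13;18;32m[48;2;30;40;71m🬝[38;2;30;40;71m[48;2;29;20;6m🬕[38;2;33;22;7m[48;2;29;20;6m🬂[38;2;33;22;7m[48;2;29;20;6m🬂[0m
[38;2;24;17;5m[48;2;20;15;4m🬎[38;2;24;17;5m[48;2;20;15;4m🬎[38;2;13;18;32m[48;2;21;16;4m🬨[38;2;13;18;32m[48;2;13;18;32m [38;2;13;18;32m[48;2;13;18;32m [38;2;13;18;32m[48;2;13;18;32m [38;2;13;18;32m[48;2;30;40;71m▌[38;2;30;40;71m[48;2;22;16;4m🬄[38;2;24;17;5m[48;2;20;15;4m🬎[38;2;24;17;5m[48;2;20;15;4m🬎[0m
[38;2;18;14;4m[48;2;14;12;3m🬂[38;2;18;14;4m[48;2;14;12;3m🬂[38;2;13;18;32m[48;2;14;12;3m🬁[38;2;13;18;32m[48;2;13;12;3m🬊[38;2;13;18;32m[48;2;13;12;3m🬬[38;2;13;18;32m[48;2;13;18;32m [38;2;30;40;71m[48;2;13;16;24m🬉[38;2;18;14;4m[48;2;14;12;3m🬂[38;2;18;14;4m[48;2;14;12;3m🬂[38;2;18;14;4m[48;2;14;12;3m🬂[0m
</frame>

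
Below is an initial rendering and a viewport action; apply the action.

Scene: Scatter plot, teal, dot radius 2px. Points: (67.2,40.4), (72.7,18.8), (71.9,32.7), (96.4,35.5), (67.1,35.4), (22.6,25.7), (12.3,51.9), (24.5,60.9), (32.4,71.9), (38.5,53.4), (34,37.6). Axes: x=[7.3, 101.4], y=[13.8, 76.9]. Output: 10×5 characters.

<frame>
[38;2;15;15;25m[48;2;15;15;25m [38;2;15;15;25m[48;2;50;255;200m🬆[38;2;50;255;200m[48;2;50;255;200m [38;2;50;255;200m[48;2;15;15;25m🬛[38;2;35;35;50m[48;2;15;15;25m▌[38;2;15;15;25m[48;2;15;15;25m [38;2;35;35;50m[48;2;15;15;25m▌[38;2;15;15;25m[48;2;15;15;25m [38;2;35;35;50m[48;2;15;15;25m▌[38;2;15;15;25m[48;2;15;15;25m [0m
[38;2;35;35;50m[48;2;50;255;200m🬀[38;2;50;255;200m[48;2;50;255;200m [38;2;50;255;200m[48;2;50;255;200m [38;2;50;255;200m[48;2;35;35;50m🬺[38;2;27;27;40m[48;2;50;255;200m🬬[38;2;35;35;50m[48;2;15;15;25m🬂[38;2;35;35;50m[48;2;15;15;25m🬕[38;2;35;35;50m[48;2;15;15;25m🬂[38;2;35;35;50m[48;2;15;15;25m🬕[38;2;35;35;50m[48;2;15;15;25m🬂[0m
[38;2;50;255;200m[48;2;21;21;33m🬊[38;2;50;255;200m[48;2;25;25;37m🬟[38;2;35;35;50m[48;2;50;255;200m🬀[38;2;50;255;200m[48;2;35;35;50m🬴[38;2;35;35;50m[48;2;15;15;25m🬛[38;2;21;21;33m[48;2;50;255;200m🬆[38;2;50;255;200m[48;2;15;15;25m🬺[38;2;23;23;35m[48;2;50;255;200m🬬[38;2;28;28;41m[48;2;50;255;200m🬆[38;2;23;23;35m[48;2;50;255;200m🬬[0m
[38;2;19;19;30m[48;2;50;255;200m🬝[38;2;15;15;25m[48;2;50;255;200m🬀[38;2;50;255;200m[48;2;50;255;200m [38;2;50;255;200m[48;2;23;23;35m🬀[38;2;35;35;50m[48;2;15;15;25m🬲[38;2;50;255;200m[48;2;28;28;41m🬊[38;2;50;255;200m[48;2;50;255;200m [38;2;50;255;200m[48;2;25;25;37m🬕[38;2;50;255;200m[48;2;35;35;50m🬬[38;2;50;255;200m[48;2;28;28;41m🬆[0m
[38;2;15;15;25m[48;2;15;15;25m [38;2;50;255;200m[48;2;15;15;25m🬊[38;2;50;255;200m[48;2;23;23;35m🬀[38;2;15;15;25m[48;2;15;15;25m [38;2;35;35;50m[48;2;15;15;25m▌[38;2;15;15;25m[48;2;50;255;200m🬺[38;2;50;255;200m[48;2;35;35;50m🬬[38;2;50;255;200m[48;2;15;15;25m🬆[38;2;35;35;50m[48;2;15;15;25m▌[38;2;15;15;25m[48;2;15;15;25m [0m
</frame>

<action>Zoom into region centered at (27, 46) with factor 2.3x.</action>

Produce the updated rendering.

<frame>
[38;2;15;15;25m[48;2;50;255;200m🬝[38;2;15;15;25m[48;2;50;255;200m🬊[38;2;35;35;50m[48;2;15;15;25m▌[38;2;50;255;200m[48;2;15;15;25m🬊[38;2;50;255;200m[48;2;15;15;25m🬝[38;2;50;255;200m[48;2;15;15;25m🬀[38;2;27;27;40m[48;2;50;255;200m🬝[38;2;15;15;25m[48;2;50;255;200m🬊[38;2;35;35;50m[48;2;15;15;25m▌[38;2;15;15;25m[48;2;15;15;25m [0m
[38;2;50;255;200m[48;2;15;15;25m🬊[38;2;50;255;200m[48;2;15;15;25m🬝[38;2;50;255;200m[48;2;27;27;40m🬀[38;2;35;35;50m[48;2;15;15;25m🬂[38;2;35;35;50m[48;2;15;15;25m🬕[38;2;35;35;50m[48;2;15;15;25m🬂[38;2;50;255;200m[48;2;28;28;41m🬊[38;2;50;255;200m[48;2;15;15;25m🬝[38;2;50;255;200m[48;2;27;27;40m🬀[38;2;35;35;50m[48;2;15;15;25m🬂[0m
[38;2;15;15;25m[48;2;35;35;50m🬰[38;2;15;15;25m[48;2;35;35;50m🬰[38;2;35;35;50m[48;2;15;15;25m🬛[38;2;15;15;25m[48;2;35;35;50m🬰[38;2;35;35;50m[48;2;15;15;25m🬛[38;2;15;15;25m[48;2;35;35;50m🬰[38;2;35;35;50m[48;2;15;15;25m🬛[38;2;15;15;25m[48;2;35;35;50m🬰[38;2;35;35;50m[48;2;15;15;25m🬛[38;2;15;15;25m[48;2;35;35;50m🬰[0m
[38;2;15;15;25m[48;2;35;35;50m🬎[38;2;15;15;25m[48;2;35;35;50m🬎[38;2;35;35;50m[48;2;15;15;25m🬲[38;2;15;15;25m[48;2;35;35;50m🬎[38;2;35;35;50m[48;2;15;15;25m🬲[38;2;15;15;25m[48;2;50;255;200m🬆[38;2;50;255;200m[48;2;15;15;25m🬺[38;2;19;19;30m[48;2;50;255;200m🬬[38;2;35;35;50m[48;2;15;15;25m🬲[38;2;15;15;25m[48;2;35;35;50m🬎[0m
[38;2;15;15;25m[48;2;15;15;25m [38;2;15;15;25m[48;2;15;15;25m [38;2;35;35;50m[48;2;15;15;25m▌[38;2;15;15;25m[48;2;15;15;25m [38;2;35;35;50m[48;2;15;15;25m▌[38;2;15;15;25m[48;2;50;255;200m🬺[38;2;50;255;200m[48;2;21;21;33m🬆[38;2;15;15;25m[48;2;15;15;25m [38;2;35;35;50m[48;2;15;15;25m▌[38;2;15;15;25m[48;2;15;15;25m [0m
</frame>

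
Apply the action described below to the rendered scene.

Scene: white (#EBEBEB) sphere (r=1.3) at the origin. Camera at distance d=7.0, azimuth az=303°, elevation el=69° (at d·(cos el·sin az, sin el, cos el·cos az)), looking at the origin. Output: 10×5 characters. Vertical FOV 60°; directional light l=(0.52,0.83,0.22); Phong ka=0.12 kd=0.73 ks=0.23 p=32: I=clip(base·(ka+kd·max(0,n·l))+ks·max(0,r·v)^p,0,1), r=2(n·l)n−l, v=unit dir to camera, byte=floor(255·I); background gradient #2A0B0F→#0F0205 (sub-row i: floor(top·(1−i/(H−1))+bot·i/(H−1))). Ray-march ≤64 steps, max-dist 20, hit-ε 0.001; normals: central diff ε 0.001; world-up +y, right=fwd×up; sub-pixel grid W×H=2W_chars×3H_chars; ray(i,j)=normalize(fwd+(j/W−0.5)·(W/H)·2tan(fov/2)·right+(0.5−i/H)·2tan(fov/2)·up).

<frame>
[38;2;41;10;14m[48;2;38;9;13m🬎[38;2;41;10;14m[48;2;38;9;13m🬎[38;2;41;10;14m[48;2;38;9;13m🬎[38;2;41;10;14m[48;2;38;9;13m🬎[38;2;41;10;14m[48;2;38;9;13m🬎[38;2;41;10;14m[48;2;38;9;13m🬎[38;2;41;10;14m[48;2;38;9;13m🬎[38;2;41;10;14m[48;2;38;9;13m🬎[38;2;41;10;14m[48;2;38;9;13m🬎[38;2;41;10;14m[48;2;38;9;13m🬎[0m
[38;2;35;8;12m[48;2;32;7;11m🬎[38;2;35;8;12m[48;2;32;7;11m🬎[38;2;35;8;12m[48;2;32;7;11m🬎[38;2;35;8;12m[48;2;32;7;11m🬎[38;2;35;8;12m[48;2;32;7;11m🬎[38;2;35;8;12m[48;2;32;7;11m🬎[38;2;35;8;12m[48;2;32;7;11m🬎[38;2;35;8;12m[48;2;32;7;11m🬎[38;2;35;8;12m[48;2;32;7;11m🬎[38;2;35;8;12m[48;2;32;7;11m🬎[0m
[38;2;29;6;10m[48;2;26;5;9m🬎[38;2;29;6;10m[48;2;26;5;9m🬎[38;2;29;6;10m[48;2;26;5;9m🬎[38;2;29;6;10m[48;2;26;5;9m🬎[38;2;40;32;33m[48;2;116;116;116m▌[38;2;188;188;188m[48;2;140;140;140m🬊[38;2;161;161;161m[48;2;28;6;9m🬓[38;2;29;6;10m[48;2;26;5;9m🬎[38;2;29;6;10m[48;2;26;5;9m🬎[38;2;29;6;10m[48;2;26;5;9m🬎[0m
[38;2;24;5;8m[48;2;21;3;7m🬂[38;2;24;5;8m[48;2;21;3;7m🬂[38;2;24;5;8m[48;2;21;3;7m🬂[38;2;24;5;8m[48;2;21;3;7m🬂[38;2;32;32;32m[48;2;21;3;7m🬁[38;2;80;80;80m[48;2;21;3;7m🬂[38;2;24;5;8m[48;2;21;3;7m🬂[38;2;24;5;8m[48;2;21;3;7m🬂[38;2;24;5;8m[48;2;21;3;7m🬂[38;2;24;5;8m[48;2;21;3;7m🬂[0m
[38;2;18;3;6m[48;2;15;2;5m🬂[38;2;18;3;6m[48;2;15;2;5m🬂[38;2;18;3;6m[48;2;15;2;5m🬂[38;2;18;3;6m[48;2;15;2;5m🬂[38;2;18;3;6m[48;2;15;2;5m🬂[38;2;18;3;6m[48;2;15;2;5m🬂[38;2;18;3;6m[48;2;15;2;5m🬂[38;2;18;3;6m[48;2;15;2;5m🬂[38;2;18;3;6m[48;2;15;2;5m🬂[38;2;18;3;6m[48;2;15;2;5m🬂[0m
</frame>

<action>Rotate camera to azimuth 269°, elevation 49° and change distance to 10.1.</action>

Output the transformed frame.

<frame>
[38;2;41;10;14m[48;2;38;9;13m🬎[38;2;41;10;14m[48;2;38;9;13m🬎[38;2;41;10;14m[48;2;38;9;13m🬎[38;2;41;10;14m[48;2;38;9;13m🬎[38;2;41;10;14m[48;2;38;9;13m🬎[38;2;41;10;14m[48;2;38;9;13m🬎[38;2;41;10;14m[48;2;38;9;13m🬎[38;2;41;10;14m[48;2;38;9;13m🬎[38;2;41;10;14m[48;2;38;9;13m🬎[38;2;41;10;14m[48;2;38;9;13m🬎[0m
[38;2;35;8;12m[48;2;32;7;11m🬎[38;2;35;8;12m[48;2;32;7;11m🬎[38;2;35;8;12m[48;2;32;7;11m🬎[38;2;35;8;12m[48;2;32;7;11m🬎[38;2;35;8;12m[48;2;32;7;11m🬎[38;2;35;8;12m[48;2;32;7;11m🬎[38;2;35;8;12m[48;2;32;7;11m🬎[38;2;35;8;12m[48;2;32;7;11m🬎[38;2;35;8;12m[48;2;32;7;11m🬎[38;2;35;8;12m[48;2;32;7;11m🬎[0m
[38;2;29;6;10m[48;2;26;5;9m🬎[38;2;29;6;10m[48;2;26;5;9m🬎[38;2;29;6;10m[48;2;26;5;9m🬎[38;2;29;6;10m[48;2;26;5;9m🬎[38;2;90;90;90m[48;2;28;10;13m🬇[38;2;145;145;145m[48;2;35;27;28m🬌[38;2;29;6;10m[48;2;26;5;9m🬎[38;2;29;6;10m[48;2;26;5;9m🬎[38;2;29;6;10m[48;2;26;5;9m🬎[38;2;29;6;10m[48;2;26;5;9m🬎[0m
[38;2;24;5;8m[48;2;21;3;7m🬂[38;2;24;5;8m[48;2;21;3;7m🬂[38;2;24;5;8m[48;2;21;3;7m🬂[38;2;24;5;8m[48;2;21;3;7m🬂[38;2;24;5;8m[48;2;21;3;7m🬂[38;2;28;28;28m[48;2;21;3;7m🬀[38;2;24;5;8m[48;2;21;3;7m🬂[38;2;24;5;8m[48;2;21;3;7m🬂[38;2;24;5;8m[48;2;21;3;7m🬂[38;2;24;5;8m[48;2;21;3;7m🬂[0m
[38;2;18;3;6m[48;2;15;2;5m🬂[38;2;18;3;6m[48;2;15;2;5m🬂[38;2;18;3;6m[48;2;15;2;5m🬂[38;2;18;3;6m[48;2;15;2;5m🬂[38;2;18;3;6m[48;2;15;2;5m🬂[38;2;18;3;6m[48;2;15;2;5m🬂[38;2;18;3;6m[48;2;15;2;5m🬂[38;2;18;3;6m[48;2;15;2;5m🬂[38;2;18;3;6m[48;2;15;2;5m🬂[38;2;18;3;6m[48;2;15;2;5m🬂[0m
</frame>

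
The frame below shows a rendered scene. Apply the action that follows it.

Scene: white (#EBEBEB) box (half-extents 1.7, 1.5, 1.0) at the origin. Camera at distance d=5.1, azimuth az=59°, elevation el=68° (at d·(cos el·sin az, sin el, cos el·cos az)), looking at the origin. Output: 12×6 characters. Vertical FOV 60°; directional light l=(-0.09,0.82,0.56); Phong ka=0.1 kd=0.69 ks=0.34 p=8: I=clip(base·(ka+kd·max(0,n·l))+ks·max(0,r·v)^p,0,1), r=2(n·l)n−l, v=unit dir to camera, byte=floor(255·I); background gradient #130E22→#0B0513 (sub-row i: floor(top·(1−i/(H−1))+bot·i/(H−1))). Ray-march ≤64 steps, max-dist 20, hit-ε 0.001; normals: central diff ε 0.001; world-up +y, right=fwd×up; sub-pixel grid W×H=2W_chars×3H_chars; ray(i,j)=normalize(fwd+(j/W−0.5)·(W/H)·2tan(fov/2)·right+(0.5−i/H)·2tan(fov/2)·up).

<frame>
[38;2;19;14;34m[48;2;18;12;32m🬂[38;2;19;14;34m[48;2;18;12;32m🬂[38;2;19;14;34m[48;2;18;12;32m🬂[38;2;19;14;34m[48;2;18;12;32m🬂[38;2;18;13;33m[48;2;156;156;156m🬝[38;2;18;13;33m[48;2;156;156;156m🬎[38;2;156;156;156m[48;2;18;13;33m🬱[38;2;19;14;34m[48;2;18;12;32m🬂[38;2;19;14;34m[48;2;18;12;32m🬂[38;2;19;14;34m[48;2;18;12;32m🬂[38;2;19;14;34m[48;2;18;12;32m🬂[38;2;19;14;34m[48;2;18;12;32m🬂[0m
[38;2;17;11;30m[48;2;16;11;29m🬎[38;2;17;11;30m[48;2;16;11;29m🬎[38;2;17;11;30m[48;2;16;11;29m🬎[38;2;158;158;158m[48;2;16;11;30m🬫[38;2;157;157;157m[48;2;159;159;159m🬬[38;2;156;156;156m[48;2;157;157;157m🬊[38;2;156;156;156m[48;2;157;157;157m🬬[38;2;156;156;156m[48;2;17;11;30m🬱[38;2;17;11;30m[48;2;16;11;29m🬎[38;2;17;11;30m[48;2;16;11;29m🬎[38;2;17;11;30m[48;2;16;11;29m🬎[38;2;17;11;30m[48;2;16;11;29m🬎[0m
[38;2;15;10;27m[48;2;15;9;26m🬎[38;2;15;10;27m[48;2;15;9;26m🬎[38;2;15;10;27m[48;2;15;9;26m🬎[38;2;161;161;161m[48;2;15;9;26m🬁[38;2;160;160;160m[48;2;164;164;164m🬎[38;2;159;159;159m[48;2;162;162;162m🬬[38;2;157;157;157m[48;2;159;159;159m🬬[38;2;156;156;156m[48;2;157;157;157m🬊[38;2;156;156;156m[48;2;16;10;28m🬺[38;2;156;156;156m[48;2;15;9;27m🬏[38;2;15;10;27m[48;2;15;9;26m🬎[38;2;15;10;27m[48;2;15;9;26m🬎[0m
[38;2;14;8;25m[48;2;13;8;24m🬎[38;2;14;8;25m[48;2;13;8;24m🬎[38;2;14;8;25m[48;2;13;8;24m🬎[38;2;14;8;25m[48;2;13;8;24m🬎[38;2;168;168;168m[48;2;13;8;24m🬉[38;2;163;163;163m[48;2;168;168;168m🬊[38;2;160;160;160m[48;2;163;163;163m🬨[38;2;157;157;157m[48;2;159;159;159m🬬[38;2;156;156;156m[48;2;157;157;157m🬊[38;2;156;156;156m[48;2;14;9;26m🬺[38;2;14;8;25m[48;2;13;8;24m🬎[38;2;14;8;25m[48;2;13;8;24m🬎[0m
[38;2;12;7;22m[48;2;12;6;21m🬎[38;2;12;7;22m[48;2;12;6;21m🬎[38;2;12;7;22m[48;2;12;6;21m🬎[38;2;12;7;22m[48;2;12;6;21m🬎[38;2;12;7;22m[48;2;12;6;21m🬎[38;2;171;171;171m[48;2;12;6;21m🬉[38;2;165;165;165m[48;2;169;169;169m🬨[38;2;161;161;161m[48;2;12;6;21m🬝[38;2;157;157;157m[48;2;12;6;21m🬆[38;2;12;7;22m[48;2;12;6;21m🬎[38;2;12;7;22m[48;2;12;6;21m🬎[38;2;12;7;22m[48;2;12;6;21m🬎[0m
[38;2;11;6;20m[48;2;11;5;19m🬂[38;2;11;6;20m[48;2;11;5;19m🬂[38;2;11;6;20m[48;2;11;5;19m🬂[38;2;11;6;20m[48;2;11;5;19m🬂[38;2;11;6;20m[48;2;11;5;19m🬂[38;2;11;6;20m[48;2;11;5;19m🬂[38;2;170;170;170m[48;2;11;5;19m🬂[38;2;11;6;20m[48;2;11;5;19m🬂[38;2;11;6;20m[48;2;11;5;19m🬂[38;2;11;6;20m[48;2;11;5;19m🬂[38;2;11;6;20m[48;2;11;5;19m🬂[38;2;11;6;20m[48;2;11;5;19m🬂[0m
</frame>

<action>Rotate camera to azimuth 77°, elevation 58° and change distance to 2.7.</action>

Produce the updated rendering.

<frame>
[38;2;18;13;33m[48;2;158;158;158m▌[38;2;157;157;157m[48;2;159;159;159m🬬[38;2;157;157;157m[48;2;158;158;158m🬎[38;2;156;156;156m[48;2;157;157;157m🬊[38;2;156;156;156m[48;2;157;157;157m🬬[38;2;156;156;156m[48;2;156;156;156m [38;2;156;156;156m[48;2;156;156;156m [38;2;156;156;156m[48;2;156;156;156m [38;2;156;156;156m[48;2;156;156;156m [38;2;156;156;156m[48;2;156;156;156m [38;2;156;156;156m[48;2;156;156;156m [38;2;156;156;156m[48;2;19;14;34m🬺[0m
[38;2;17;12;31m[48;2;164;164;164m🬀[38;2;161;161;161m[48;2;164;164;164m🬎[38;2;159;159;159m[48;2;162;162;162m🬎[38;2;158;158;158m[48;2;160;160;160m🬎[38;2;157;157;157m[48;2;159;159;159m🬬[38;2;156;156;156m[48;2;157;157;157m🬂[38;2;156;156;156m[48;2;157;157;157m🬬[38;2;156;156;156m[48;2;156;156;156m [38;2;156;156;156m[48;2;156;156;156m [38;2;156;156;156m[48;2;156;156;156m [38;2;156;156;156m[48;2;156;156;156m [38;2;156;156;156m[48;2;156;156;156m [0m
[38;2;172;172;172m[48;2;180;180;180m🬎[38;2;170;170;170m[48;2;178;178;178m🬎[38;2;166;166;166m[48;2;173;173;173m🬊[38;2;163;163;163m[48;2;169;169;169m🬊[38;2;160;160;160m[48;2;164;164;164m🬊[38;2;159;159;159m[48;2;162;162;162m🬬[38;2;157;157;157m[48;2;159;159;159m🬬[38;2;156;156;156m[48;2;157;157;157m🬨[38;2;156;156;156m[48;2;156;156;156m [38;2;156;156;156m[48;2;156;156;156m [38;2;156;156;156m[48;2;156;156;156m [38;2;156;156;156m[48;2;156;156;156m [0m
[38;2;190;190;190m[48;2;201;201;201m🬎[38;2;186;186;186m[48;2;197;197;197m🬊[38;2;182;182;182m[48;2;191;191;191m🬊[38;2;175;175;175m[48;2;184;184;184m🬊[38;2;169;169;169m[48;2;175;175;175m🬊[38;2;164;164;164m[48;2;168;168;168m🬨[38;2;159;159;159m[48;2;161;161;161m🬊[38;2;157;157;157m[48;2;159;159;159m🬬[38;2;156;156;156m[48;2;157;157;157m🬨[38;2;156;156;156m[48;2;156;156;156m [38;2;156;156;156m[48;2;156;156;156m [38;2;156;156;156m[48;2;156;156;156m [0m
[38;2;212;212;212m[48;2;223;223;223m🬎[38;2;209;209;209m[48;2;218;218;218m🬊[38;2;202;202;202m[48;2;212;212;212m🬊[38;2;192;192;192m[48;2;201;201;201m🬊[38;2;181;181;181m[48;2;188;188;188m🬊[38;2;171;171;171m[48;2;177;177;177m🬨[38;2;163;163;163m[48;2;168;168;168m🬨[38;2;159;159;159m[48;2;161;161;161m🬨[38;2;157;157;157m[48;2;158;158;158m🬨[38;2;156;156;156m[48;2;157;157;157m🬬[38;2;156;156;156m[48;2;156;156;156m [38;2;156;156;156m[48;2;156;156;156m [0m
[38;2;228;228;228m[48;2;234;234;234m🬂[38;2;226;226;226m[48;2;232;232;232m🬊[38;2;218;218;218m[48;2;224;224;224m🬊[38;2;205;205;205m[48;2;212;212;212m▐[38;2;191;191;191m[48;2;198;198;198m▐[38;2;177;177;177m[48;2;183;183;183m▐[38;2;167;167;167m[48;2;171;171;171m▐[38;2;160;160;160m[48;2;163;163;163m▐[38;2;158;158;158m[48;2;157;157;157m🬺[38;2;157;157;157m[48;2;156;156;156m🬺[38;2;156;156;156m[48;2;156;156;156m [38;2;156;156;156m[48;2;156;156;156m [0m
</frame>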